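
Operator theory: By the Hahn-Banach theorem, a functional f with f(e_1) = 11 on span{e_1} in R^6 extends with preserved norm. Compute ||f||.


The norm of f is given by ||f|| = sup_{||x||=1} |f(x)|.
On span{e_1}, ||e_1|| = 1, so ||f|| = |f(e_1)| / ||e_1||
= |11| / 1 = 11.0000

11.0000


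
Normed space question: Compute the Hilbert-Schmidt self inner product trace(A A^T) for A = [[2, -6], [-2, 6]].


trace(A * A^T) = sum of squares of all entries
= 2^2 + (-6)^2 + (-2)^2 + 6^2
= 4 + 36 + 4 + 36
= 80

80


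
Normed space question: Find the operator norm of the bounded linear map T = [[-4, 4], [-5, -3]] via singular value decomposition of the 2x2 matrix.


A^T A = [[41, -1], [-1, 25]]
trace(A^T A) = 66, det(A^T A) = 1024
discriminant = 66^2 - 4*1024 = 260
Largest eigenvalue of A^T A = (trace + sqrt(disc))/2 = 41.0623
||T|| = sqrt(41.0623) = 6.4080

6.4080


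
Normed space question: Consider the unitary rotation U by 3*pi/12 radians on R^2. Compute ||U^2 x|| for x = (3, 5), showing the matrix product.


U is a rotation by theta = 3*pi/12
U^2 = rotation by 2*theta = 6*pi/12
cos(6*pi/12) = 0.0000, sin(6*pi/12) = 1.0000
U^2 x = (0.0000 * 3 - 1.0000 * 5, 1.0000 * 3 + 0.0000 * 5)
= (-5.0000, 3.0000)
||U^2 x|| = sqrt((-5.0000)^2 + 3.0000^2) = sqrt(34.0000) = 5.8310

5.8310


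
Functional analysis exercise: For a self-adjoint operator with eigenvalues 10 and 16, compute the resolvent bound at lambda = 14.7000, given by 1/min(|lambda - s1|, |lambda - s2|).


dist(14.7000, {10, 16}) = min(|14.7000 - 10|, |14.7000 - 16|)
= min(4.7000, 1.3000) = 1.3000
Resolvent bound = 1/1.3000 = 0.7692

0.7692


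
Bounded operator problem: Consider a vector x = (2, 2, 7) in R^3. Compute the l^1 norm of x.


The l^1 norm equals the sum of absolute values of all components.
||x||_1 = 2 + 2 + 7
= 11

11.0000


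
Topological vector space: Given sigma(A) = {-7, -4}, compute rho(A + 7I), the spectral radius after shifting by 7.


Spectrum of A + 7I = {0, 3}
Spectral radius = max |lambda| over the shifted spectrum
= max(0, 3) = 3

3


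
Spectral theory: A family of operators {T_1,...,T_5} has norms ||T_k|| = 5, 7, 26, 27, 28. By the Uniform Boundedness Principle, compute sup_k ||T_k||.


By the Uniform Boundedness Principle, the supremum of norms is finite.
sup_k ||T_k|| = max(5, 7, 26, 27, 28) = 28

28


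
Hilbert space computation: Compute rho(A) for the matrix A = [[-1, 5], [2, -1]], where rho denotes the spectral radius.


For a 2x2 matrix, eigenvalues satisfy lambda^2 - (trace)*lambda + det = 0
trace = -1 + -1 = -2
det = -1*-1 - 5*2 = -9
discriminant = (-2)^2 - 4*(-9) = 40
spectral radius = max |eigenvalue| = 4.1623

4.1623


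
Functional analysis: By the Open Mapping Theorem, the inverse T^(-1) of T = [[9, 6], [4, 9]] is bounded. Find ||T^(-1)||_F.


det(T) = 9*9 - 6*4 = 57
T^(-1) = (1/57) * [[9, -6], [-4, 9]] = [[0.1579, -0.1053], [-0.0702, 0.1579]]
||T^(-1)||_F^2 = 0.1579^2 + (-0.1053)^2 + (-0.0702)^2 + 0.1579^2 = 0.0659
||T^(-1)||_F = sqrt(0.0659) = 0.2566

0.2566


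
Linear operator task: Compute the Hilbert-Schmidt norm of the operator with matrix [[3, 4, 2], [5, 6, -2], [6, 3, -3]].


The Hilbert-Schmidt norm is sqrt(sum of squares of all entries).
Sum of squares = 3^2 + 4^2 + 2^2 + 5^2 + 6^2 + (-2)^2 + 6^2 + 3^2 + (-3)^2
= 9 + 16 + 4 + 25 + 36 + 4 + 36 + 9 + 9 = 148
||T||_HS = sqrt(148) = 12.1655

12.1655


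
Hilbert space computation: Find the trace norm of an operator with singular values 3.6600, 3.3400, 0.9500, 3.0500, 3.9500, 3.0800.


The nuclear norm is the sum of all singular values.
||T||_1 = 3.6600 + 3.3400 + 0.9500 + 3.0500 + 3.9500 + 3.0800
= 18.0300

18.0300


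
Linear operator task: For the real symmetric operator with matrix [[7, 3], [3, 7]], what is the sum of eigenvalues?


For a self-adjoint (symmetric) matrix, the eigenvalues are real.
The sum of eigenvalues equals the trace of the matrix.
trace = 7 + 7 = 14

14


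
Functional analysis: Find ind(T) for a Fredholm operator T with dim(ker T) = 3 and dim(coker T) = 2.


The Fredholm index is defined as ind(T) = dim(ker T) - dim(coker T)
= 3 - 2
= 1

1


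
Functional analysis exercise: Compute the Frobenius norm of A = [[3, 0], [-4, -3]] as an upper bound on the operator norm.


||A||_F^2 = sum a_ij^2
= 3^2 + 0^2 + (-4)^2 + (-3)^2
= 9 + 0 + 16 + 9 = 34
||A||_F = sqrt(34) = 5.8310

5.8310


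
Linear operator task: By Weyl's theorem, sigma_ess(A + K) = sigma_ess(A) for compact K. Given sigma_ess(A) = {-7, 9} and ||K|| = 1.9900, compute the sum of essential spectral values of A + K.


By Weyl's theorem, the essential spectrum is invariant under compact perturbations.
sigma_ess(A + K) = sigma_ess(A) = {-7, 9}
Sum = -7 + 9 = 2

2


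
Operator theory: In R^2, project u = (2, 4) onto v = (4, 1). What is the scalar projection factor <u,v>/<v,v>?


Computing <u,v> = 2*4 + 4*1 = 12
Computing <v,v> = 4^2 + 1^2 = 17
Projection coefficient = 12/17 = 0.7059

0.7059


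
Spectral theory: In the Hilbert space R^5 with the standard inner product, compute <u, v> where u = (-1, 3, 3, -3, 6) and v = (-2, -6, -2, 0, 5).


Computing the standard inner product <u, v> = sum u_i * v_i
= -1*-2 + 3*-6 + 3*-2 + -3*0 + 6*5
= 2 + -18 + -6 + 0 + 30
= 8

8


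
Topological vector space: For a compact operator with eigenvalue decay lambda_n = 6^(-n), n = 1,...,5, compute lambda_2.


The eigenvalue formula gives lambda_2 = 1/6^2
= 1/36
= 0.0278

0.0278


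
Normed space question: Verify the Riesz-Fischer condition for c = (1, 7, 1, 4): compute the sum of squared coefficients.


sum |c_n|^2 = 1^2 + 7^2 + 1^2 + 4^2
= 1 + 49 + 1 + 16
= 67

67


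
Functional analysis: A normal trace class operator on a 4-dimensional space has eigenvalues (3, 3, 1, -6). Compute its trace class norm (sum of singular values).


For a normal operator, singular values equal |eigenvalues|.
Trace norm = sum |lambda_i| = 3 + 3 + 1 + 6
= 13

13


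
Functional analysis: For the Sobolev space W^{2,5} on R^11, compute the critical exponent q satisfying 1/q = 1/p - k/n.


Using the Sobolev embedding formula: 1/q = 1/p - k/n
1/q = 1/5 - 2/11 = 1/55
q = 1/(1/55) = 55

55.0000


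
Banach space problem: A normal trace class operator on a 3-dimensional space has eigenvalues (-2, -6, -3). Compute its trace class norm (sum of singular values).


For a normal operator, singular values equal |eigenvalues|.
Trace norm = sum |lambda_i| = 2 + 6 + 3
= 11

11


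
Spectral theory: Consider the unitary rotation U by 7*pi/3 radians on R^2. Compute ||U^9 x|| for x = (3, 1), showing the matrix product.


U is a rotation by theta = 7*pi/3
U^9 = rotation by 9*theta = 63*pi/3 = 3*pi/3 (mod 2*pi)
cos(3*pi/3) = -1.0000, sin(3*pi/3) = 0.0000
U^9 x = (-1.0000 * 3 - 0.0000 * 1, 0.0000 * 3 + -1.0000 * 1)
= (-3.0000, -1.0000)
||U^9 x|| = sqrt((-3.0000)^2 + (-1.0000)^2) = sqrt(10.0000) = 3.1623

3.1623


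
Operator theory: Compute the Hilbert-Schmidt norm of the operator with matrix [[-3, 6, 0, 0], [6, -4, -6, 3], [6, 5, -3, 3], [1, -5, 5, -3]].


The Hilbert-Schmidt norm is sqrt(sum of squares of all entries).
Sum of squares = (-3)^2 + 6^2 + 0^2 + 0^2 + 6^2 + (-4)^2 + (-6)^2 + 3^2 + 6^2 + 5^2 + (-3)^2 + 3^2 + 1^2 + (-5)^2 + 5^2 + (-3)^2
= 9 + 36 + 0 + 0 + 36 + 16 + 36 + 9 + 36 + 25 + 9 + 9 + 1 + 25 + 25 + 9 = 281
||T||_HS = sqrt(281) = 16.7631

16.7631


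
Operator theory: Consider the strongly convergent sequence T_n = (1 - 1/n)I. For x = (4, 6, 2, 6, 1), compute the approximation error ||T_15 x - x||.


T_15 x - x = (1 - 1/15)x - x = -x/15
||x|| = sqrt(93) = 9.6437
||T_15 x - x|| = ||x||/15 = 9.6437/15 = 0.6429

0.6429


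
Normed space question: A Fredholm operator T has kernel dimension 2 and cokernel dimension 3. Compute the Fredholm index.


The Fredholm index is defined as ind(T) = dim(ker T) - dim(coker T)
= 2 - 3
= -1

-1


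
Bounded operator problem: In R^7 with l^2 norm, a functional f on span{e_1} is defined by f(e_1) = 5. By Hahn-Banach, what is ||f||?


The norm of f is given by ||f|| = sup_{||x||=1} |f(x)|.
On span{e_1}, ||e_1|| = 1, so ||f|| = |f(e_1)| / ||e_1||
= |5| / 1 = 5.0000

5.0000


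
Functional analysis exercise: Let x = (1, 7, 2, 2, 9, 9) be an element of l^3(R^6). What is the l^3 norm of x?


The l^3 norm = (sum |x_i|^3)^(1/3)
Sum of 3th powers = 1 + 343 + 8 + 8 + 729 + 729 = 1818
||x||_3 = (1818)^(1/3) = 12.2048

12.2048


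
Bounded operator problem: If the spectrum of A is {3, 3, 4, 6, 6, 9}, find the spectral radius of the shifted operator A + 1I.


Spectrum of A + 1I = {4, 4, 5, 7, 7, 10}
Spectral radius = max |lambda| over the shifted spectrum
= max(4, 4, 5, 7, 7, 10) = 10

10


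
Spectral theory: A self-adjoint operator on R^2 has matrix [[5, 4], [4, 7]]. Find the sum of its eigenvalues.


For a self-adjoint (symmetric) matrix, the eigenvalues are real.
The sum of eigenvalues equals the trace of the matrix.
trace = 5 + 7 = 12

12


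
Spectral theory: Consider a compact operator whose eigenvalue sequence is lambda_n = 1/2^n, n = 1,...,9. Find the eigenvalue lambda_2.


The eigenvalue formula gives lambda_2 = 1/2^2
= 1/4
= 0.2500

0.2500


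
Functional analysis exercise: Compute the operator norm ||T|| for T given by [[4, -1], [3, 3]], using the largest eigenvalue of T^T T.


A^T A = [[25, 5], [5, 10]]
trace(A^T A) = 35, det(A^T A) = 225
discriminant = 35^2 - 4*225 = 325
Largest eigenvalue of A^T A = (trace + sqrt(disc))/2 = 26.5139
||T|| = sqrt(26.5139) = 5.1492

5.1492


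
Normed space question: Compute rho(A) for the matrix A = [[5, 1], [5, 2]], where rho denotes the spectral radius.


For a 2x2 matrix, eigenvalues satisfy lambda^2 - (trace)*lambda + det = 0
trace = 5 + 2 = 7
det = 5*2 - 1*5 = 5
discriminant = 7^2 - 4*(5) = 29
spectral radius = max |eigenvalue| = 6.1926

6.1926


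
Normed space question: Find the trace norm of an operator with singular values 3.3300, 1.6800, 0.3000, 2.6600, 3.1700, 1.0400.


The nuclear norm is the sum of all singular values.
||T||_1 = 3.3300 + 1.6800 + 0.3000 + 2.6600 + 3.1700 + 1.0400
= 12.1800

12.1800


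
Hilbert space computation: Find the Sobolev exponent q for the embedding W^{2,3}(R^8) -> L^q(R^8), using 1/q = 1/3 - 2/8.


Using the Sobolev embedding formula: 1/q = 1/p - k/n
1/q = 1/3 - 2/8 = 1/12
q = 1/(1/12) = 12

12.0000


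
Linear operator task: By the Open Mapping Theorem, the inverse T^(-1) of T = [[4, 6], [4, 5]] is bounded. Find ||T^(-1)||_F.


det(T) = 4*5 - 6*4 = -4
T^(-1) = (1/-4) * [[5, -6], [-4, 4]] = [[-1.2500, 1.5000], [1.0000, -1.0000]]
||T^(-1)||_F^2 = (-1.2500)^2 + 1.5000^2 + 1.0000^2 + (-1.0000)^2 = 5.8125
||T^(-1)||_F = sqrt(5.8125) = 2.4109

2.4109


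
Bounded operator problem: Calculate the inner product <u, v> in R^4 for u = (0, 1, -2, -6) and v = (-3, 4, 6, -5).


Computing the standard inner product <u, v> = sum u_i * v_i
= 0*-3 + 1*4 + -2*6 + -6*-5
= 0 + 4 + -12 + 30
= 22

22


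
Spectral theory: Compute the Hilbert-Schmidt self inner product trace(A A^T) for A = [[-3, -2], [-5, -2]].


trace(A * A^T) = sum of squares of all entries
= (-3)^2 + (-2)^2 + (-5)^2 + (-2)^2
= 9 + 4 + 25 + 4
= 42

42


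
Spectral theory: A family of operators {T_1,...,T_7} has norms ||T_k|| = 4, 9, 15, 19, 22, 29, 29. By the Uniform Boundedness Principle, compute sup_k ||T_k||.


By the Uniform Boundedness Principle, the supremum of norms is finite.
sup_k ||T_k|| = max(4, 9, 15, 19, 22, 29, 29) = 29

29


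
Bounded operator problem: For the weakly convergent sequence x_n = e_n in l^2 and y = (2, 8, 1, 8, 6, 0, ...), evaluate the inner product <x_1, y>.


x_1 = e_1 is the standard basis vector with 1 in position 1.
<x_1, y> = y_1 = 2
As n -> infinity, <x_n, y> -> 0, confirming weak convergence of (x_n) to 0.

2


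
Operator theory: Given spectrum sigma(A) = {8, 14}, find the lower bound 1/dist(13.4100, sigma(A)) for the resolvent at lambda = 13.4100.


dist(13.4100, {8, 14}) = min(|13.4100 - 8|, |13.4100 - 14|)
= min(5.4100, 0.5900) = 0.5900
Resolvent bound = 1/0.5900 = 1.6949

1.6949


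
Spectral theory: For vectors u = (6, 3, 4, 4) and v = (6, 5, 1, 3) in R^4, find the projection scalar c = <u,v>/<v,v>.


Computing <u,v> = 6*6 + 3*5 + 4*1 + 4*3 = 67
Computing <v,v> = 6^2 + 5^2 + 1^2 + 3^2 = 71
Projection coefficient = 67/71 = 0.9437

0.9437


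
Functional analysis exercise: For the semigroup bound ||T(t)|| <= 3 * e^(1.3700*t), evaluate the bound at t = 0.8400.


||T(0.8400)|| <= 3 * exp(1.3700 * 0.8400)
= 3 * exp(1.1508)
= 3 * 3.1607
= 9.4822

9.4822


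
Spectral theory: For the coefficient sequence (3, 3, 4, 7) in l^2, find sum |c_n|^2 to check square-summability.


sum |c_n|^2 = 3^2 + 3^2 + 4^2 + 7^2
= 9 + 9 + 16 + 49
= 83

83


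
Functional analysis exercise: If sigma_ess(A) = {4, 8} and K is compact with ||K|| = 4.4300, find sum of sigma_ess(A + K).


By Weyl's theorem, the essential spectrum is invariant under compact perturbations.
sigma_ess(A + K) = sigma_ess(A) = {4, 8}
Sum = 4 + 8 = 12

12


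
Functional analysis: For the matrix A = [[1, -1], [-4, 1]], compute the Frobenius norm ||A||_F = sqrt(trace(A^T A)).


||A||_F^2 = sum a_ij^2
= 1^2 + (-1)^2 + (-4)^2 + 1^2
= 1 + 1 + 16 + 1 = 19
||A||_F = sqrt(19) = 4.3589

4.3589


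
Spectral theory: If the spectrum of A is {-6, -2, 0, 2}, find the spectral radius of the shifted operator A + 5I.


Spectrum of A + 5I = {-1, 3, 5, 7}
Spectral radius = max |lambda| over the shifted spectrum
= max(1, 3, 5, 7) = 7

7


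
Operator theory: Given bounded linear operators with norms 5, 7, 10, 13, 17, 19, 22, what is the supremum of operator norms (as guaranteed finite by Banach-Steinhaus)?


By the Uniform Boundedness Principle, the supremum of norms is finite.
sup_k ||T_k|| = max(5, 7, 10, 13, 17, 19, 22) = 22

22


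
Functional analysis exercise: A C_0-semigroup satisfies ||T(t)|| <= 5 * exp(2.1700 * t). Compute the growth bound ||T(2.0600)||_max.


||T(2.0600)|| <= 5 * exp(2.1700 * 2.0600)
= 5 * exp(4.4702)
= 5 * 87.3742
= 436.8710

436.8710


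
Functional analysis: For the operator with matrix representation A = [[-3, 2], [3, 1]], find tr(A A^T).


trace(A * A^T) = sum of squares of all entries
= (-3)^2 + 2^2 + 3^2 + 1^2
= 9 + 4 + 9 + 1
= 23

23


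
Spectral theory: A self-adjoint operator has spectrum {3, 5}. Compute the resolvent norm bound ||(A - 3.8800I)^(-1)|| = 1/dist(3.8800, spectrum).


dist(3.8800, {3, 5}) = min(|3.8800 - 3|, |3.8800 - 5|)
= min(0.8800, 1.1200) = 0.8800
Resolvent bound = 1/0.8800 = 1.1364

1.1364


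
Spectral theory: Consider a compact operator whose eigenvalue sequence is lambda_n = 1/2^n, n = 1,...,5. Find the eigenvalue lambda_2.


The eigenvalue formula gives lambda_2 = 1/2^2
= 1/4
= 0.2500

0.2500


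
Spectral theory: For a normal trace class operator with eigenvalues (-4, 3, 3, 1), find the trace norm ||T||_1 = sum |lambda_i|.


For a normal operator, singular values equal |eigenvalues|.
Trace norm = sum |lambda_i| = 4 + 3 + 3 + 1
= 11

11


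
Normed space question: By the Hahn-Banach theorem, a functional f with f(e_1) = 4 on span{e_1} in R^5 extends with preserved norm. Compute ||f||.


The norm of f is given by ||f|| = sup_{||x||=1} |f(x)|.
On span{e_1}, ||e_1|| = 1, so ||f|| = |f(e_1)| / ||e_1||
= |4| / 1 = 4.0000

4.0000


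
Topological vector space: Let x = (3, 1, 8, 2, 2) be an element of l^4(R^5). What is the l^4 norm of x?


The l^4 norm = (sum |x_i|^4)^(1/4)
Sum of 4th powers = 81 + 1 + 4096 + 16 + 16 = 4210
||x||_4 = (4210)^(1/4) = 8.0551

8.0551


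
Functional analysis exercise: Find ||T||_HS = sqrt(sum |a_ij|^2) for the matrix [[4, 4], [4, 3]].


The Hilbert-Schmidt norm is sqrt(sum of squares of all entries).
Sum of squares = 4^2 + 4^2 + 4^2 + 3^2
= 16 + 16 + 16 + 9 = 57
||T||_HS = sqrt(57) = 7.5498

7.5498


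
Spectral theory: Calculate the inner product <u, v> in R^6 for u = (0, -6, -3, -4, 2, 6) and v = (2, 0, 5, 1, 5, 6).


Computing the standard inner product <u, v> = sum u_i * v_i
= 0*2 + -6*0 + -3*5 + -4*1 + 2*5 + 6*6
= 0 + 0 + -15 + -4 + 10 + 36
= 27

27


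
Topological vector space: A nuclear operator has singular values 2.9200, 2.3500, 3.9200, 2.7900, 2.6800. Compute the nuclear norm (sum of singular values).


The nuclear norm is the sum of all singular values.
||T||_1 = 2.9200 + 2.3500 + 3.9200 + 2.7900 + 2.6800
= 14.6600

14.6600


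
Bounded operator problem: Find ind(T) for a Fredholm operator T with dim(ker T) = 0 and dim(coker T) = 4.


The Fredholm index is defined as ind(T) = dim(ker T) - dim(coker T)
= 0 - 4
= -4

-4


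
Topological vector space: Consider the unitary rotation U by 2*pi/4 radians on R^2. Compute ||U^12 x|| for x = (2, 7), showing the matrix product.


U is a rotation by theta = 2*pi/4
U^12 = rotation by 12*theta = 24*pi/4 = 0*pi/4 (mod 2*pi)
cos(0*pi/4) = 1.0000, sin(0*pi/4) = 0.0000
U^12 x = (1.0000 * 2 - 0.0000 * 7, 0.0000 * 2 + 1.0000 * 7)
= (2.0000, 7.0000)
||U^12 x|| = sqrt(2.0000^2 + 7.0000^2) = sqrt(53.0000) = 7.2801

7.2801


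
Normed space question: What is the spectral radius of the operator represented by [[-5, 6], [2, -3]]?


For a 2x2 matrix, eigenvalues satisfy lambda^2 - (trace)*lambda + det = 0
trace = -5 + -3 = -8
det = -5*-3 - 6*2 = 3
discriminant = (-8)^2 - 4*(3) = 52
spectral radius = max |eigenvalue| = 7.6056

7.6056


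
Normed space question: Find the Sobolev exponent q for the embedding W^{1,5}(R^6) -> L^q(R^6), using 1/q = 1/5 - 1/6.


Using the Sobolev embedding formula: 1/q = 1/p - k/n
1/q = 1/5 - 1/6 = 1/30
q = 1/(1/30) = 30

30.0000


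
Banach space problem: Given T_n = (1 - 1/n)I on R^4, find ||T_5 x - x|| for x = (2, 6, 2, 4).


T_5 x - x = (1 - 1/5)x - x = -x/5
||x|| = sqrt(60) = 7.7460
||T_5 x - x|| = ||x||/5 = 7.7460/5 = 1.5492

1.5492


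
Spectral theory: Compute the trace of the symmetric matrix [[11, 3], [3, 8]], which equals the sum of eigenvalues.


For a self-adjoint (symmetric) matrix, the eigenvalues are real.
The sum of eigenvalues equals the trace of the matrix.
trace = 11 + 8 = 19

19


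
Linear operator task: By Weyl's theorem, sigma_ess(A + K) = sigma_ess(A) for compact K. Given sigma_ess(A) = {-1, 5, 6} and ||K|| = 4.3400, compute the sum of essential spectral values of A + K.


By Weyl's theorem, the essential spectrum is invariant under compact perturbations.
sigma_ess(A + K) = sigma_ess(A) = {-1, 5, 6}
Sum = -1 + 5 + 6 = 10

10


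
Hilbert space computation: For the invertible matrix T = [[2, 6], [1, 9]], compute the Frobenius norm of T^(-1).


det(T) = 2*9 - 6*1 = 12
T^(-1) = (1/12) * [[9, -6], [-1, 2]] = [[0.7500, -0.5000], [-0.0833, 0.1667]]
||T^(-1)||_F^2 = 0.7500^2 + (-0.5000)^2 + (-0.0833)^2 + 0.1667^2 = 0.8472
||T^(-1)||_F = sqrt(0.8472) = 0.9204

0.9204


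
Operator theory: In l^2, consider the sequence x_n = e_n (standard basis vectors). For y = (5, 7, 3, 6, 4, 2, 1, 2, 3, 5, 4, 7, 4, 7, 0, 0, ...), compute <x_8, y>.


x_8 = e_8 is the standard basis vector with 1 in position 8.
<x_8, y> = y_8 = 2
As n -> infinity, <x_n, y> -> 0, confirming weak convergence of (x_n) to 0.

2


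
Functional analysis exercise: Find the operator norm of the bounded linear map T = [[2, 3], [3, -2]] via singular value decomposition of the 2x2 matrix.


A^T A = [[13, 0], [0, 13]]
trace(A^T A) = 26, det(A^T A) = 169
discriminant = 26^2 - 4*169 = 0
Largest eigenvalue of A^T A = (trace + sqrt(disc))/2 = 13.0000
||T|| = sqrt(13.0000) = 3.6056

3.6056


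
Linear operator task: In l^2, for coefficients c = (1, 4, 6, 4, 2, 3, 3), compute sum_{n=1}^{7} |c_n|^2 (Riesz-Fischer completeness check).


sum |c_n|^2 = 1^2 + 4^2 + 6^2 + 4^2 + 2^2 + 3^2 + 3^2
= 1 + 16 + 36 + 16 + 4 + 9 + 9
= 91

91


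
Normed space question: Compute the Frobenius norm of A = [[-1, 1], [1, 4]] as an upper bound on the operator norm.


||A||_F^2 = sum a_ij^2
= (-1)^2 + 1^2 + 1^2 + 4^2
= 1 + 1 + 1 + 16 = 19
||A||_F = sqrt(19) = 4.3589

4.3589


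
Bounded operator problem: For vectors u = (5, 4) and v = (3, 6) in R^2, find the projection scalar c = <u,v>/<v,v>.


Computing <u,v> = 5*3 + 4*6 = 39
Computing <v,v> = 3^2 + 6^2 = 45
Projection coefficient = 39/45 = 0.8667

0.8667


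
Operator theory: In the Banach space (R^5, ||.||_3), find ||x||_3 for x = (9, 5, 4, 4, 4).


The l^3 norm = (sum |x_i|^3)^(1/3)
Sum of 3th powers = 729 + 125 + 64 + 64 + 64 = 1046
||x||_3 = (1046)^(1/3) = 10.1510

10.1510


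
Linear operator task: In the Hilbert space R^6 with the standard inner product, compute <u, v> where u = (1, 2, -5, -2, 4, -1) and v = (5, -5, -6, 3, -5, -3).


Computing the standard inner product <u, v> = sum u_i * v_i
= 1*5 + 2*-5 + -5*-6 + -2*3 + 4*-5 + -1*-3
= 5 + -10 + 30 + -6 + -20 + 3
= 2

2


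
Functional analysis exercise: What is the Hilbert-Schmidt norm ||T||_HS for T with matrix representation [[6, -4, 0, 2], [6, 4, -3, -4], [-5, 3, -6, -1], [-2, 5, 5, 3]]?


The Hilbert-Schmidt norm is sqrt(sum of squares of all entries).
Sum of squares = 6^2 + (-4)^2 + 0^2 + 2^2 + 6^2 + 4^2 + (-3)^2 + (-4)^2 + (-5)^2 + 3^2 + (-6)^2 + (-1)^2 + (-2)^2 + 5^2 + 5^2 + 3^2
= 36 + 16 + 0 + 4 + 36 + 16 + 9 + 16 + 25 + 9 + 36 + 1 + 4 + 25 + 25 + 9 = 267
||T||_HS = sqrt(267) = 16.3401

16.3401


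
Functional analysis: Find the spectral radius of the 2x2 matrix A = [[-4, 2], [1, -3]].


For a 2x2 matrix, eigenvalues satisfy lambda^2 - (trace)*lambda + det = 0
trace = -4 + -3 = -7
det = -4*-3 - 2*1 = 10
discriminant = (-7)^2 - 4*(10) = 9
spectral radius = max |eigenvalue| = 5.0000

5.0000


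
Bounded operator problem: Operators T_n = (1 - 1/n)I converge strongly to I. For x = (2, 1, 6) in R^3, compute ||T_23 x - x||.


T_23 x - x = (1 - 1/23)x - x = -x/23
||x|| = sqrt(41) = 6.4031
||T_23 x - x|| = ||x||/23 = 6.4031/23 = 0.2784

0.2784


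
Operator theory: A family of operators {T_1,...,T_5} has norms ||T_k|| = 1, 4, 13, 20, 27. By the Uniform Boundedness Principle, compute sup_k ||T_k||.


By the Uniform Boundedness Principle, the supremum of norms is finite.
sup_k ||T_k|| = max(1, 4, 13, 20, 27) = 27

27


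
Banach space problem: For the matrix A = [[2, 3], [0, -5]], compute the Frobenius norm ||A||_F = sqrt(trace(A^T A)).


||A||_F^2 = sum a_ij^2
= 2^2 + 3^2 + 0^2 + (-5)^2
= 4 + 9 + 0 + 25 = 38
||A||_F = sqrt(38) = 6.1644

6.1644


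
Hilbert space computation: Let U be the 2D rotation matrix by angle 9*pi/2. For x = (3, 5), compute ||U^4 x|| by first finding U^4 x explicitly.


U is a rotation by theta = 9*pi/2
U^4 = rotation by 4*theta = 36*pi/2 = 0*pi/2 (mod 2*pi)
cos(0*pi/2) = 1.0000, sin(0*pi/2) = 0.0000
U^4 x = (1.0000 * 3 - 0.0000 * 5, 0.0000 * 3 + 1.0000 * 5)
= (3.0000, 5.0000)
||U^4 x|| = sqrt(3.0000^2 + 5.0000^2) = sqrt(34.0000) = 5.8310

5.8310


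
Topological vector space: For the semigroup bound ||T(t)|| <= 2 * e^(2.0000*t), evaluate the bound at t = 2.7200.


||T(2.7200)|| <= 2 * exp(2.0000 * 2.7200)
= 2 * exp(5.4400)
= 2 * 230.4422
= 460.8844

460.8844


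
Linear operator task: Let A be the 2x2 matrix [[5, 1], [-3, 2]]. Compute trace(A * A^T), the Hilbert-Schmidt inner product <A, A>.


trace(A * A^T) = sum of squares of all entries
= 5^2 + 1^2 + (-3)^2 + 2^2
= 25 + 1 + 9 + 4
= 39

39


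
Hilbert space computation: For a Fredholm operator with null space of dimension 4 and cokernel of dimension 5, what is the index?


The Fredholm index is defined as ind(T) = dim(ker T) - dim(coker T)
= 4 - 5
= -1

-1


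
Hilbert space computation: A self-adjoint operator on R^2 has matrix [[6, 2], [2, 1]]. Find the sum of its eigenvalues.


For a self-adjoint (symmetric) matrix, the eigenvalues are real.
The sum of eigenvalues equals the trace of the matrix.
trace = 6 + 1 = 7

7


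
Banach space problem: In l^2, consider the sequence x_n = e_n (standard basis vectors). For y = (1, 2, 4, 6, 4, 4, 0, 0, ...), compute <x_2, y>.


x_2 = e_2 is the standard basis vector with 1 in position 2.
<x_2, y> = y_2 = 2
As n -> infinity, <x_n, y> -> 0, confirming weak convergence of (x_n) to 0.

2


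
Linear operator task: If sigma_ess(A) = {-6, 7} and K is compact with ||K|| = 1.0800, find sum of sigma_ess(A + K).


By Weyl's theorem, the essential spectrum is invariant under compact perturbations.
sigma_ess(A + K) = sigma_ess(A) = {-6, 7}
Sum = -6 + 7 = 1

1


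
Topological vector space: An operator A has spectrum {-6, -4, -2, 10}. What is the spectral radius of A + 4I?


Spectrum of A + 4I = {-2, 0, 2, 14}
Spectral radius = max |lambda| over the shifted spectrum
= max(2, 0, 2, 14) = 14

14


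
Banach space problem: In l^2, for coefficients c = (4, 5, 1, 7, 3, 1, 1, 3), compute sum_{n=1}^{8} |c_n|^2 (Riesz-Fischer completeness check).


sum |c_n|^2 = 4^2 + 5^2 + 1^2 + 7^2 + 3^2 + 1^2 + 1^2 + 3^2
= 16 + 25 + 1 + 49 + 9 + 1 + 1 + 9
= 111

111


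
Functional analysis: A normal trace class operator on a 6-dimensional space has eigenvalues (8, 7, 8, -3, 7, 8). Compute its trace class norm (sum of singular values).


For a normal operator, singular values equal |eigenvalues|.
Trace norm = sum |lambda_i| = 8 + 7 + 8 + 3 + 7 + 8
= 41

41


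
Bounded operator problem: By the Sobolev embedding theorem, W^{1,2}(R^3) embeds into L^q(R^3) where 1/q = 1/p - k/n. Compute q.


Using the Sobolev embedding formula: 1/q = 1/p - k/n
1/q = 1/2 - 1/3 = 1/6
q = 1/(1/6) = 6

6.0000


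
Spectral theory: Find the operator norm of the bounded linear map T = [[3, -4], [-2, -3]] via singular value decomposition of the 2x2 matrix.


A^T A = [[13, -6], [-6, 25]]
trace(A^T A) = 38, det(A^T A) = 289
discriminant = 38^2 - 4*289 = 288
Largest eigenvalue of A^T A = (trace + sqrt(disc))/2 = 27.4853
||T|| = sqrt(27.4853) = 5.2426

5.2426


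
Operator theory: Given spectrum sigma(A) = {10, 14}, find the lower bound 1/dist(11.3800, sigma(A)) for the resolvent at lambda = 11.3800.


dist(11.3800, {10, 14}) = min(|11.3800 - 10|, |11.3800 - 14|)
= min(1.3800, 2.6200) = 1.3800
Resolvent bound = 1/1.3800 = 0.7246

0.7246


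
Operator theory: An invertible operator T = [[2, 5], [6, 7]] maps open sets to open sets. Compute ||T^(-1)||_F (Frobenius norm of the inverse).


det(T) = 2*7 - 5*6 = -16
T^(-1) = (1/-16) * [[7, -5], [-6, 2]] = [[-0.4375, 0.3125], [0.3750, -0.1250]]
||T^(-1)||_F^2 = (-0.4375)^2 + 0.3125^2 + 0.3750^2 + (-0.1250)^2 = 0.4453
||T^(-1)||_F = sqrt(0.4453) = 0.6673

0.6673


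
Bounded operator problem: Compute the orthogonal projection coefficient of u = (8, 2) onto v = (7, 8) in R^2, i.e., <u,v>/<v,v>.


Computing <u,v> = 8*7 + 2*8 = 72
Computing <v,v> = 7^2 + 8^2 = 113
Projection coefficient = 72/113 = 0.6372

0.6372


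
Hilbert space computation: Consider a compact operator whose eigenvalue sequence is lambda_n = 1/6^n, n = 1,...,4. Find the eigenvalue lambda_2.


The eigenvalue formula gives lambda_2 = 1/6^2
= 1/36
= 0.0278

0.0278


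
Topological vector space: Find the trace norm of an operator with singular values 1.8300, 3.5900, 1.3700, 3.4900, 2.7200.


The nuclear norm is the sum of all singular values.
||T||_1 = 1.8300 + 3.5900 + 1.3700 + 3.4900 + 2.7200
= 13.0000

13.0000


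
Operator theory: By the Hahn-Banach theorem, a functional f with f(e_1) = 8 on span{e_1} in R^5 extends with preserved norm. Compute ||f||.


The norm of f is given by ||f|| = sup_{||x||=1} |f(x)|.
On span{e_1}, ||e_1|| = 1, so ||f|| = |f(e_1)| / ||e_1||
= |8| / 1 = 8.0000

8.0000


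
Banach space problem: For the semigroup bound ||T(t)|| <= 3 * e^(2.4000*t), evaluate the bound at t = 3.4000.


||T(3.4000)|| <= 3 * exp(2.4000 * 3.4000)
= 3 * exp(8.1600)
= 3 * 3498.1866
= 10494.5598

10494.5598


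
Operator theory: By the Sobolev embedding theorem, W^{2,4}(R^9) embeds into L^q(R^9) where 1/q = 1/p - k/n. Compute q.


Using the Sobolev embedding formula: 1/q = 1/p - k/n
1/q = 1/4 - 2/9 = 1/36
q = 1/(1/36) = 36

36.0000


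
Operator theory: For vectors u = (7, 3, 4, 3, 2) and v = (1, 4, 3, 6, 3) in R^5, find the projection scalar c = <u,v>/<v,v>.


Computing <u,v> = 7*1 + 3*4 + 4*3 + 3*6 + 2*3 = 55
Computing <v,v> = 1^2 + 4^2 + 3^2 + 6^2 + 3^2 = 71
Projection coefficient = 55/71 = 0.7746

0.7746


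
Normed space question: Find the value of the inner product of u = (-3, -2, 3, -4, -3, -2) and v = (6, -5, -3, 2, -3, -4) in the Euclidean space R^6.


Computing the standard inner product <u, v> = sum u_i * v_i
= -3*6 + -2*-5 + 3*-3 + -4*2 + -3*-3 + -2*-4
= -18 + 10 + -9 + -8 + 9 + 8
= -8

-8


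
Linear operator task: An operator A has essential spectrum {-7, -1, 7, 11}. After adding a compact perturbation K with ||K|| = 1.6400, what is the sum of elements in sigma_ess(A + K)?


By Weyl's theorem, the essential spectrum is invariant under compact perturbations.
sigma_ess(A + K) = sigma_ess(A) = {-7, -1, 7, 11}
Sum = -7 + -1 + 7 + 11 = 10

10


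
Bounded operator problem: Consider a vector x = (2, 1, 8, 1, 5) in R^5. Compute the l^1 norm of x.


The l^1 norm equals the sum of absolute values of all components.
||x||_1 = 2 + 1 + 8 + 1 + 5
= 17

17.0000


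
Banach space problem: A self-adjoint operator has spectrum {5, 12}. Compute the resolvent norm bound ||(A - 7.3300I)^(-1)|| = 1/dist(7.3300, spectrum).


dist(7.3300, {5, 12}) = min(|7.3300 - 5|, |7.3300 - 12|)
= min(2.3300, 4.6700) = 2.3300
Resolvent bound = 1/2.3300 = 0.4292

0.4292


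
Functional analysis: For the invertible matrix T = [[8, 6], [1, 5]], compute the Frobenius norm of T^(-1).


det(T) = 8*5 - 6*1 = 34
T^(-1) = (1/34) * [[5, -6], [-1, 8]] = [[0.1471, -0.1765], [-0.0294, 0.2353]]
||T^(-1)||_F^2 = 0.1471^2 + (-0.1765)^2 + (-0.0294)^2 + 0.2353^2 = 0.1090
||T^(-1)||_F = sqrt(0.1090) = 0.3301

0.3301


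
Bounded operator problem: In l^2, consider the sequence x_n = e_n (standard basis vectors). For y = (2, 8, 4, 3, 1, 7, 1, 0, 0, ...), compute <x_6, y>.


x_6 = e_6 is the standard basis vector with 1 in position 6.
<x_6, y> = y_6 = 7
As n -> infinity, <x_n, y> -> 0, confirming weak convergence of (x_n) to 0.

7


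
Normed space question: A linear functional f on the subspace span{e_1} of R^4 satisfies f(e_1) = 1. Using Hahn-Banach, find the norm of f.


The norm of f is given by ||f|| = sup_{||x||=1} |f(x)|.
On span{e_1}, ||e_1|| = 1, so ||f|| = |f(e_1)| / ||e_1||
= |1| / 1 = 1.0000

1.0000


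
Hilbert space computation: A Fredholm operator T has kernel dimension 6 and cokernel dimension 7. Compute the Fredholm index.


The Fredholm index is defined as ind(T) = dim(ker T) - dim(coker T)
= 6 - 7
= -1

-1


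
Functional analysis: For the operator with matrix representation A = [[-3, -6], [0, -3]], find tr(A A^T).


trace(A * A^T) = sum of squares of all entries
= (-3)^2 + (-6)^2 + 0^2 + (-3)^2
= 9 + 36 + 0 + 9
= 54

54


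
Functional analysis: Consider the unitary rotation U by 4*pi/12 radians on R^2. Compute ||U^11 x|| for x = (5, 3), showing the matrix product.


U is a rotation by theta = 4*pi/12
U^11 = rotation by 11*theta = 44*pi/12 = 20*pi/12 (mod 2*pi)
cos(20*pi/12) = 0.5000, sin(20*pi/12) = -0.8660
U^11 x = (0.5000 * 5 - -0.8660 * 3, -0.8660 * 5 + 0.5000 * 3)
= (5.0981, -2.8301)
||U^11 x|| = sqrt(5.0981^2 + (-2.8301)^2) = sqrt(34.0000) = 5.8310

5.8310


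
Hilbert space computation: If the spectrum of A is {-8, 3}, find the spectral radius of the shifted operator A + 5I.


Spectrum of A + 5I = {-3, 8}
Spectral radius = max |lambda| over the shifted spectrum
= max(3, 8) = 8

8


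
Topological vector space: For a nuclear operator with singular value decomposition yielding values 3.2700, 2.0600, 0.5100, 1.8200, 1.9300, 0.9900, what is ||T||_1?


The nuclear norm is the sum of all singular values.
||T||_1 = 3.2700 + 2.0600 + 0.5100 + 1.8200 + 1.9300 + 0.9900
= 10.5800

10.5800


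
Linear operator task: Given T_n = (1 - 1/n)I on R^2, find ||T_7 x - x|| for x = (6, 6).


T_7 x - x = (1 - 1/7)x - x = -x/7
||x|| = sqrt(72) = 8.4853
||T_7 x - x|| = ||x||/7 = 8.4853/7 = 1.2122

1.2122


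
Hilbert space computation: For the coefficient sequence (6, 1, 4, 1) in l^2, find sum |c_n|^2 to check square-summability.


sum |c_n|^2 = 6^2 + 1^2 + 4^2 + 1^2
= 36 + 1 + 16 + 1
= 54

54


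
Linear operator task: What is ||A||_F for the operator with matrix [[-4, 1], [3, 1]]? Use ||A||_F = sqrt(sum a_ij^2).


||A||_F^2 = sum a_ij^2
= (-4)^2 + 1^2 + 3^2 + 1^2
= 16 + 1 + 9 + 1 = 27
||A||_F = sqrt(27) = 5.1962

5.1962


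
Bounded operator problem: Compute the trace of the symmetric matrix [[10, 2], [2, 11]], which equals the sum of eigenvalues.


For a self-adjoint (symmetric) matrix, the eigenvalues are real.
The sum of eigenvalues equals the trace of the matrix.
trace = 10 + 11 = 21

21


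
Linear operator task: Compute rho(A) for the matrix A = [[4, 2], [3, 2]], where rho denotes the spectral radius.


For a 2x2 matrix, eigenvalues satisfy lambda^2 - (trace)*lambda + det = 0
trace = 4 + 2 = 6
det = 4*2 - 2*3 = 2
discriminant = 6^2 - 4*(2) = 28
spectral radius = max |eigenvalue| = 5.6458

5.6458


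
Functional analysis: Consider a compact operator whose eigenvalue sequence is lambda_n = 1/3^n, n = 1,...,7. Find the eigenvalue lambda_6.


The eigenvalue formula gives lambda_6 = 1/3^6
= 1/729
= 0.0014

0.0014


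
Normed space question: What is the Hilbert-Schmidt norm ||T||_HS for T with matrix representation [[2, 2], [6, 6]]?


The Hilbert-Schmidt norm is sqrt(sum of squares of all entries).
Sum of squares = 2^2 + 2^2 + 6^2 + 6^2
= 4 + 4 + 36 + 36 = 80
||T||_HS = sqrt(80) = 8.9443

8.9443


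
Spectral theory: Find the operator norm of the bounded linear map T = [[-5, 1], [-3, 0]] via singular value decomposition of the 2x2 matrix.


A^T A = [[34, -5], [-5, 1]]
trace(A^T A) = 35, det(A^T A) = 9
discriminant = 35^2 - 4*9 = 1189
Largest eigenvalue of A^T A = (trace + sqrt(disc))/2 = 34.7409
||T|| = sqrt(34.7409) = 5.8941

5.8941


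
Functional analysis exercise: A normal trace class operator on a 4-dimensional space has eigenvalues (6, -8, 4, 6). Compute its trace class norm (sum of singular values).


For a normal operator, singular values equal |eigenvalues|.
Trace norm = sum |lambda_i| = 6 + 8 + 4 + 6
= 24

24


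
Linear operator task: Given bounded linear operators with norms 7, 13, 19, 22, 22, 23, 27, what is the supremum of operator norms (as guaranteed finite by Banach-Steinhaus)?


By the Uniform Boundedness Principle, the supremum of norms is finite.
sup_k ||T_k|| = max(7, 13, 19, 22, 22, 23, 27) = 27

27


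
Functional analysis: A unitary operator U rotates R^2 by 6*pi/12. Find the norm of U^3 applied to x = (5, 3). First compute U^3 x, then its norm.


U is a rotation by theta = 6*pi/12
U^3 = rotation by 3*theta = 18*pi/12
cos(18*pi/12) = 0.0000, sin(18*pi/12) = -1.0000
U^3 x = (0.0000 * 5 - -1.0000 * 3, -1.0000 * 5 + 0.0000 * 3)
= (3.0000, -5.0000)
||U^3 x|| = sqrt(3.0000^2 + (-5.0000)^2) = sqrt(34.0000) = 5.8310

5.8310


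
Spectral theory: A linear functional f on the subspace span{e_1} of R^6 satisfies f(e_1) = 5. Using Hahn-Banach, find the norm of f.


The norm of f is given by ||f|| = sup_{||x||=1} |f(x)|.
On span{e_1}, ||e_1|| = 1, so ||f|| = |f(e_1)| / ||e_1||
= |5| / 1 = 5.0000

5.0000


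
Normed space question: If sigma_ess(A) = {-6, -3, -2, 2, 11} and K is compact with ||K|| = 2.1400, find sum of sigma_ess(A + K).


By Weyl's theorem, the essential spectrum is invariant under compact perturbations.
sigma_ess(A + K) = sigma_ess(A) = {-6, -3, -2, 2, 11}
Sum = -6 + -3 + -2 + 2 + 11 = 2

2


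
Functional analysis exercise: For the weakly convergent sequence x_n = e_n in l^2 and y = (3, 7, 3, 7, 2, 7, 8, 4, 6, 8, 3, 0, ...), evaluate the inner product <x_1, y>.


x_1 = e_1 is the standard basis vector with 1 in position 1.
<x_1, y> = y_1 = 3
As n -> infinity, <x_n, y> -> 0, confirming weak convergence of (x_n) to 0.

3


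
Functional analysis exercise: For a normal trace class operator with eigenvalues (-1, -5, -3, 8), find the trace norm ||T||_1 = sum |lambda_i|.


For a normal operator, singular values equal |eigenvalues|.
Trace norm = sum |lambda_i| = 1 + 5 + 3 + 8
= 17

17


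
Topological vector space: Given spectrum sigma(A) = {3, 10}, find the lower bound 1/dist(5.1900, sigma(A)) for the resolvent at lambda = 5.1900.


dist(5.1900, {3, 10}) = min(|5.1900 - 3|, |5.1900 - 10|)
= min(2.1900, 4.8100) = 2.1900
Resolvent bound = 1/2.1900 = 0.4566

0.4566


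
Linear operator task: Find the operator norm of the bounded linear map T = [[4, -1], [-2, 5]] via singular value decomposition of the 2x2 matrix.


A^T A = [[20, -14], [-14, 26]]
trace(A^T A) = 46, det(A^T A) = 324
discriminant = 46^2 - 4*324 = 820
Largest eigenvalue of A^T A = (trace + sqrt(disc))/2 = 37.3178
||T|| = sqrt(37.3178) = 6.1088

6.1088


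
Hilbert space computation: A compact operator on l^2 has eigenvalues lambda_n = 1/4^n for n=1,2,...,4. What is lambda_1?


The eigenvalue formula gives lambda_1 = 1/4^1
= 1/4
= 0.2500

0.2500


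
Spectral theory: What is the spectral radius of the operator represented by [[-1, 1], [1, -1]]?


For a 2x2 matrix, eigenvalues satisfy lambda^2 - (trace)*lambda + det = 0
trace = -1 + -1 = -2
det = -1*-1 - 1*1 = 0
discriminant = (-2)^2 - 4*(0) = 4
spectral radius = max |eigenvalue| = 2.0000

2.0000


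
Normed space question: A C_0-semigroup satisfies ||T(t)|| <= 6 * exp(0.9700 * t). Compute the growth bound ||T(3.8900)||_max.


||T(3.8900)|| <= 6 * exp(0.9700 * 3.8900)
= 6 * exp(3.7733)
= 6 * 43.5235
= 261.1407

261.1407


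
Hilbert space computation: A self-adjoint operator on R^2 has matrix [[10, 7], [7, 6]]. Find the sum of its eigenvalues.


For a self-adjoint (symmetric) matrix, the eigenvalues are real.
The sum of eigenvalues equals the trace of the matrix.
trace = 10 + 6 = 16

16


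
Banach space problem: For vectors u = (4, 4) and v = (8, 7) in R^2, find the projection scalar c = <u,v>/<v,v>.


Computing <u,v> = 4*8 + 4*7 = 60
Computing <v,v> = 8^2 + 7^2 = 113
Projection coefficient = 60/113 = 0.5310

0.5310


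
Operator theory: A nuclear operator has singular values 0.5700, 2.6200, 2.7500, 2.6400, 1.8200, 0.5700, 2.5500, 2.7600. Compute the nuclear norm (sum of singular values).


The nuclear norm is the sum of all singular values.
||T||_1 = 0.5700 + 2.6200 + 2.7500 + 2.6400 + 1.8200 + 0.5700 + 2.5500 + 2.7600
= 16.2800

16.2800


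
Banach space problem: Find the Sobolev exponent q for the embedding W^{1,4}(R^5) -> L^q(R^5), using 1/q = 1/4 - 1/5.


Using the Sobolev embedding formula: 1/q = 1/p - k/n
1/q = 1/4 - 1/5 = 1/20
q = 1/(1/20) = 20

20.0000


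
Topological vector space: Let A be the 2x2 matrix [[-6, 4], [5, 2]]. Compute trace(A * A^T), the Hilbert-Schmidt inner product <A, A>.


trace(A * A^T) = sum of squares of all entries
= (-6)^2 + 4^2 + 5^2 + 2^2
= 36 + 16 + 25 + 4
= 81

81


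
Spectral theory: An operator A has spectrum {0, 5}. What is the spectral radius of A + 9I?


Spectrum of A + 9I = {9, 14}
Spectral radius = max |lambda| over the shifted spectrum
= max(9, 14) = 14

14


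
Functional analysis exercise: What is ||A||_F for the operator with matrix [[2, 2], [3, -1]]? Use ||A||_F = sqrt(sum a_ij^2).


||A||_F^2 = sum a_ij^2
= 2^2 + 2^2 + 3^2 + (-1)^2
= 4 + 4 + 9 + 1 = 18
||A||_F = sqrt(18) = 4.2426

4.2426


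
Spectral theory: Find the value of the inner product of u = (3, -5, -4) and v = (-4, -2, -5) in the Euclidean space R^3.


Computing the standard inner product <u, v> = sum u_i * v_i
= 3*-4 + -5*-2 + -4*-5
= -12 + 10 + 20
= 18

18


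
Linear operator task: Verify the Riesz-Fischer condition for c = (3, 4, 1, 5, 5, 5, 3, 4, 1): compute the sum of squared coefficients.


sum |c_n|^2 = 3^2 + 4^2 + 1^2 + 5^2 + 5^2 + 5^2 + 3^2 + 4^2 + 1^2
= 9 + 16 + 1 + 25 + 25 + 25 + 9 + 16 + 1
= 127

127


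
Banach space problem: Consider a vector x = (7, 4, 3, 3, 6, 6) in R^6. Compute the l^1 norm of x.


The l^1 norm equals the sum of absolute values of all components.
||x||_1 = 7 + 4 + 3 + 3 + 6 + 6
= 29

29.0000
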